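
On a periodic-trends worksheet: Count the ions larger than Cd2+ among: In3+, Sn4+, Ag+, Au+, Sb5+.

Electron counts and nuclear charges: Sb5+ (Z=51, 46 e⁻), Sn4+ (Z=50, 46 e⁻), In3+ (Z=49, 46 e⁻), Cd2+ (Z=48, 46 e⁻), Ag+ (Z=47, 46 e⁻), Au+ (Z=79, 78 e⁻). Sb5+ < Sn4+ (both 46 e⁻, Z=51>50); Sn4+ < In3+ (both 46 e⁻, Z=50>49); In3+ < Cd2+ (isoelectronic, higher Z=49 is smaller); Cd2+ < Ag+ (both 46 e⁻, Z=48>47); Ag+ < Au+ (same group, period 5 vs 6).
Overall: Sb5+ < Sn4+ < In3+ < Cd2+ < Ag+ < Au+. Cd2+ has 3 below it and 2 above. Count: 2.

2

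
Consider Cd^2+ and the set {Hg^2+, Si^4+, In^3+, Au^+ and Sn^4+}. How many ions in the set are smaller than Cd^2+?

3

Tabulating Z and e⁻: Si^4+: 10 e⁻, Z=14, Sn^4+: 46 e⁻, Z=50, In^3+: 46 e⁻, Z=49, Cd^2+: 46 e⁻, Z=48, Hg^2+: 78 e⁻, Z=80, Au^+: 78 e⁻, Z=79. Si^4+ < Sn^4+ (same group, period 3 vs 5); Sn^4+ < In^3+ (both 46 e⁻, Z=50>49); In^3+ < Cd^2+ (isoelectronic, higher Z=49 is smaller); Cd^2+ < Hg^2+ (same group, period 5 vs 6); Hg^2+ < Au^+ (both 78 e⁻, Z=80>79).
Overall: Si^4+ < Sn^4+ < In^3+ < Cd^2+ < Hg^2+ < Au^+. Cd^2+ has 3 below it and 2 above. That's 3.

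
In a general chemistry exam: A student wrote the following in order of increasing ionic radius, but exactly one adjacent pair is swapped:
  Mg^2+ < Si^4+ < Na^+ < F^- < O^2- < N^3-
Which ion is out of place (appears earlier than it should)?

Check each adjacent pair. Mg^2+ and Si^4+ are reversed: both have 10 electrons but Z(Si)=14 > Z(Mg)=12, so Si^4+ should be the smaller of the two. No other neighbouring pair contradicts the periodic trends, so Mg^2+ is the ion listed too early.

Mg^2+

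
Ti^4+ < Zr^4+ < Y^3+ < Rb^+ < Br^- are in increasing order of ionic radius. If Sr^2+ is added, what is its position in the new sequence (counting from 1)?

4

First list Z and electron count for each: Ti^4+ (Z=22, 18 e⁻), Zr^4+ (Z=40, 36 e⁻), Y^3+ (Z=39, 36 e⁻), Sr^2+ (Z=38, 36 e⁻), Rb^+ (Z=37, 36 e⁻), Br^- (Z=35, 36 e⁻). Ti^4+ < Zr^4+ (same group, period 4 vs 5); Zr^4+ < Y^3+ (both 36 e⁻, Z=40>39); Y^3+ < Sr^2+ (isoelectronic, higher Z=39 is smaller); Sr^2+ < Rb^+ (both 36 e⁻, Z=38>37); Rb^+ < Br^- (isoelectronic, higher Z=37 is smaller).
Merged order: Ti^4+ < Zr^4+ < Y^3+ < Sr^2+ < Rb^+ < Br^- — Sr^2+ is number 4.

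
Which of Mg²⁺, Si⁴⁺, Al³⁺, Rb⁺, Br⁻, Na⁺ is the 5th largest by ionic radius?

Si⁴⁺: 10 e⁻, Z=14, Al³⁺: 10 e⁻, Z=13, Mg²⁺: 10 e⁻, Z=12, Na⁺: 10 e⁻, Z=11, Rb⁺: 36 e⁻, Z=37, Br⁻: 36 e⁻, Z=35. Si⁴⁺ < Al³⁺ (isoelectronic, higher Z=14 is smaller); Al³⁺ < Mg²⁺ (both 10 e⁻, Z=13>12); Mg²⁺ < Na⁺ (both 10 e⁻, Z=12>11); Na⁺ < Rb⁺ (same group, period 3 vs 5); Rb⁺ < Br⁻ (isoelectronic, higher Z=37 is smaller).
Ordering: Si⁴⁺ < Al³⁺ < Mg²⁺ < Na⁺ < Rb⁺ < Br⁻. The 5th largest is Al³⁺.

Al³⁺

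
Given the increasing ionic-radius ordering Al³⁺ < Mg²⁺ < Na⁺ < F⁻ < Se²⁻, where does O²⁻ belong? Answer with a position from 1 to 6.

Al³⁺ (Z=13, 10 e⁻), Mg²⁺ (Z=12, 10 e⁻), Na⁺ (Z=11, 10 e⁻), F⁻ (Z=9, 10 e⁻), O²⁻ (Z=8, 10 e⁻), Se²⁻ (Z=34, 36 e⁻). Al³⁺ < Mg²⁺ (isoelectronic, higher Z=13 is smaller); Mg²⁺ < Na⁺ (isoelectronic, higher Z=12 is smaller); Na⁺ < F⁻ (isoelectronic, higher Z=11 is smaller); F⁻ < O²⁻ (isoelectronic, higher Z=9 is smaller); O²⁻ < Se²⁻ (same group, 2 shells fewer).
The complete sequence is Al³⁺ < Mg²⁺ < Na⁺ < F⁻ < O²⁻ < Se²⁻. O²⁻ sits at position 5.

5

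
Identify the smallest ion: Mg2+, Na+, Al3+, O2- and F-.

All of these have 10 electrons (isoelectronic). With the same electron cloud, the ion with the most protons pulls it in tightest. Nuclear charges: Al3+ (Z=13), Mg2+ (Z=12), Na+ (Z=11), F- (Z=9), O2- (Z=8). Highest Z is smallest.

Al3+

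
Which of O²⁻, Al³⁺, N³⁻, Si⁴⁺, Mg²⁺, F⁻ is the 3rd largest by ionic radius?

F⁻

Isoelectronic series (10 e⁻ each). Size is set by nuclear charge: more protons means a smaller ion. Si⁴⁺ (Z=14), Al³⁺ (Z=13), Mg²⁺ (Z=12), F⁻ (Z=9), O²⁻ (Z=8), N³⁻ (Z=7).
Full ascending order: Si⁴⁺ < Al³⁺ < Mg²⁺ < F⁻ < O²⁻ < N³⁻. Counting from the largest, position 3 is F⁻.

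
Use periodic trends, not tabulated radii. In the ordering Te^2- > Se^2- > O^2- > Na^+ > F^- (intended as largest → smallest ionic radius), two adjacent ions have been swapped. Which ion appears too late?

Check each adjacent pair. Na^+ and F^- are reversed: both have 10 electrons but Z(Na)=11 > Z(F)=9, so Na^+ should be the smaller of the two. No other neighbouring pair contradicts the periodic trends, so F^- is the ion listed too late.

F^-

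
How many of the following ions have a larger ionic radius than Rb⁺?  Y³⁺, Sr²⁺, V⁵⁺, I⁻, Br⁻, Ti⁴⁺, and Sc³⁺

2

Tabulating Z and e⁻: V⁵⁺ has 18 e⁻ (Z=23), Ti⁴⁺ has 18 e⁻ (Z=22), Sc³⁺ has 18 e⁻ (Z=21), Y³⁺ has 36 e⁻ (Z=39), Sr²⁺ has 36 e⁻ (Z=38), Rb⁺ has 36 e⁻ (Z=37), Br⁻ has 36 e⁻ (Z=35), I⁻ has 54 e⁻ (Z=53). V⁵⁺ < Ti⁴⁺ (both 18 e⁻, Z=23>22); Ti⁴⁺ < Sc³⁺ (both 18 e⁻, Z=22>21); Sc³⁺ < Y³⁺ (same group, period 4 vs 5); Y³⁺ < Sr²⁺ (isoelectronic, higher Z=39 is smaller); Sr²⁺ < Rb⁺ (isoelectronic, higher Z=38 is smaller); Rb⁺ < Br⁻ (isoelectronic, higher Z=37 is smaller); Br⁻ < I⁻ (same group, 1 shell fewer).
Placing each against Rb⁺: smaller — V⁵⁺, Ti⁴⁺, Sc³⁺, Y³⁺, Sr²⁺; larger — Br⁻, I⁻. So 2 are larger.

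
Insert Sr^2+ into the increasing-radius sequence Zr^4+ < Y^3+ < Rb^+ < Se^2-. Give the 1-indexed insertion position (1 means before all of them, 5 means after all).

These species are isoelectronic with 36 electrons. The only difference is the number of protons: Zr^4+ (Z=40), Y^3+ (Z=39), Sr^2+ (Z=38), Rb^+ (Z=37), Se^2- (Z=34). The strongest nuclear pull (Zr^4+) gives the smallest ion.
With Sr^2+ included the full order is Zr^4+ < Y^3+ < Sr^2+ < Rb^+ < Se^2-, so it takes position 3.

3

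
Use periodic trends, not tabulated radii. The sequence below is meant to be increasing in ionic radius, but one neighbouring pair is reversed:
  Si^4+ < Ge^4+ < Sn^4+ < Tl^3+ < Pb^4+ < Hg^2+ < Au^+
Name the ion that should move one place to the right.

Tl^3+

Compare adjacent ions: both have 78 electrons but Z(Pb)=82 > Z(Tl)=81, so Pb^4+ should be the smaller of the two — yet in this increasing list Tl^3+ sits before Pb^4+. Nothing else is reversed, so Tl^3+ should move one place to the right.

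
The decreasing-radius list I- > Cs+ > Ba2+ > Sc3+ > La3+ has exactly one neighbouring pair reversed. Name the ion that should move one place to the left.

La3+

The pair Sc3+, La3+ is the wrong way round — both in group 3 with the same charge; Sc3+ (period 4) has the smaller radius. All other adjacent pairs agree with periodic trends, so La3+ is the misplaced ion.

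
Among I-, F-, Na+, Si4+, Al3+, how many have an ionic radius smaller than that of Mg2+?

First list Z and electron count for each: Si4+ has 10 e⁻ (Z=14), Al3+ has 10 e⁻ (Z=13), Mg2+ has 10 e⁻ (Z=12), Na+ has 10 e⁻ (Z=11), F- has 10 e⁻ (Z=9), I- has 54 e⁻ (Z=53). Si4+ < Al3+ (isoelectronic, higher Z=14 is smaller); Al3+ < Mg2+ (isoelectronic, higher Z=13 is smaller); Mg2+ < Na+ (isoelectronic, higher Z=12 is smaller); Na+ < F- (isoelectronic, higher Z=11 is smaller); F- < I- (same group, period 2 vs 5).
Relative to Mg2+, the ions that are smaller are Si4+, Al3+. That's 2.

2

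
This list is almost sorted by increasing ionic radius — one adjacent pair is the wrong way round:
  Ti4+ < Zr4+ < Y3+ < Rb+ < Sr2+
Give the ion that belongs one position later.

Rb+

Compare adjacent ions: both have 36 electrons but Z(Sr)=38 > Z(Rb)=37, so Sr2+ should be the smaller of the two — yet in this increasing list Rb+ sits before Sr2+. Nothing else is reversed, so Rb+ should move one place to the right.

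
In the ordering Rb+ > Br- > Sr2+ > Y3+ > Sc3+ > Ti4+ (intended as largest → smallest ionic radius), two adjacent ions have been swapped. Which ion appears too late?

Br-

Scanning neighbour by neighbour, only Rb+/Br- violates a trend: Rb+ and Br- share 36 electrons; the higher nuclear charge on Rb (Z=37) contracts it more, so Rb+ < Br-. That makes Br- the one sitting a position late relative to where it belongs.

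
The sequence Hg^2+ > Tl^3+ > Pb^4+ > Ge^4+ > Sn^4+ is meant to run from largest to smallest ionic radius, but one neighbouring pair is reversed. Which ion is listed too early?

The pair Ge^4+, Sn^4+ is the wrong way round — both in group 14 with the same charge; Ge^4+ (period 4) has the smaller radius. All other adjacent pairs agree with periodic trends, so Ge^4+ is the misplaced ion.

Ge^4+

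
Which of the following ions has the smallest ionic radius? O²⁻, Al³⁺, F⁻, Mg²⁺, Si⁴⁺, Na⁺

Si⁴⁺

These species are isoelectronic with 10 electrons. The only difference is the number of protons: Si⁴⁺ (Z=14), Al³⁺ (Z=13), Mg²⁺ (Z=12), Na⁺ (Z=11), F⁻ (Z=9), O²⁻ (Z=8). The strongest nuclear pull (Si⁴⁺) gives the smallest ion.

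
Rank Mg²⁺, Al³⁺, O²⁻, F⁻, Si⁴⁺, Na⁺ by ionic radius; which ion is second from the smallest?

All of these have 10 electrons (isoelectronic). With the same electron cloud, the ion with the most protons pulls it in tightest. Nuclear charges: Si⁴⁺ (Z=14), Al³⁺ (Z=13), Mg²⁺ (Z=12), Na⁺ (Z=11), F⁻ (Z=9), O²⁻ (Z=8). Highest Z is smallest.
That gives Si⁴⁺ < Al³⁺ < Mg²⁺ < Na⁺ < F⁻ < O²⁻. From the smallest end, number 2 is Al³⁺.

Al³⁺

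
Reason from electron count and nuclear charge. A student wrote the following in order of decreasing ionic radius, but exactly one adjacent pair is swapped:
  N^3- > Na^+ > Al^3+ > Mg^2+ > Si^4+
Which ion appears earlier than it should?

Al^3+

Check each adjacent pair. Al^3+ and Mg^2+ are reversed: Al^3+ and Mg^2+ share 10 electrons; the higher nuclear charge on Al (Z=13) contracts it more, so Al^3+ < Mg^2+. No other neighbouring pair contradicts the periodic trends, so Al^3+ is the ion listed too early.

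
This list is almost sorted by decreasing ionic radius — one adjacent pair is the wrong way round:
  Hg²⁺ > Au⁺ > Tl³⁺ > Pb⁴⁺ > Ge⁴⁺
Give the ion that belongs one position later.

The pair Hg²⁺, Au⁺ is the wrong way round — Hg²⁺ and Au⁺ share 78 electrons; the higher nuclear charge on Hg (Z=80) contracts it more, so Hg²⁺ < Au⁺. All other adjacent pairs agree with periodic trends, so Hg²⁺ is the misplaced ion.

Hg²⁺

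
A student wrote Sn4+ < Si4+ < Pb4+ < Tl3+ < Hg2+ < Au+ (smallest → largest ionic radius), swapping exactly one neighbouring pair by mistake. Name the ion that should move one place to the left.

Si4+

Compare adjacent ions: both in group 14 with the same charge; Si4+ (period 3) has the smaller radius — yet in this increasing list Sn4+ sits before Si4+. Nothing else is reversed, so Si4+ should move one place to the left.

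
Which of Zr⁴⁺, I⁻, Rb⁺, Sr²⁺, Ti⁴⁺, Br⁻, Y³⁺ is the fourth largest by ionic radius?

Ti⁴⁺ (Z=22, 18 e⁻), Zr⁴⁺ (Z=40, 36 e⁻), Y³⁺ (Z=39, 36 e⁻), Sr²⁺ (Z=38, 36 e⁻), Rb⁺ (Z=37, 36 e⁻), Br⁻ (Z=35, 36 e⁻), I⁻ (Z=53, 54 e⁻). Ti⁴⁺ < Zr⁴⁺ (same group, 1 shell fewer); Zr⁴⁺ < Y³⁺ (both 36 e⁻, Z=40>39); Y³⁺ < Sr²⁺ (isoelectronic, higher Z=39 is smaller); Sr²⁺ < Rb⁺ (isoelectronic, higher Z=38 is smaller); Rb⁺ < Br⁻ (both 36 e⁻, Z=37>35); Br⁻ < I⁻ (same group, 1 shell fewer).
That gives Ti⁴⁺ < Zr⁴⁺ < Y³⁺ < Sr²⁺ < Rb⁺ < Br⁻ < I⁻. From the largest end, number 4 is Sr²⁺.

Sr²⁺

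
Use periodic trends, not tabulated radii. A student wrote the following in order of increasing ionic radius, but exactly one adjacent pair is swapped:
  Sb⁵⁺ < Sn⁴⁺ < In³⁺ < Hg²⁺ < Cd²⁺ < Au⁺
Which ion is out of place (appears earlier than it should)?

Scanning neighbour by neighbour, only Hg²⁺/Cd²⁺ violates a trend: same group and charge — period 5 sits above period 6, so Cd²⁺ is smaller. That makes Hg²⁺ the one sitting a position early relative to where it belongs.

Hg²⁺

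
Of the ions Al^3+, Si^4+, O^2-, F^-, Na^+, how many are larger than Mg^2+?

These species are isoelectronic with 10 electrons. The only difference is the number of protons: Si^4+ (Z=14), Al^3+ (Z=13), Mg^2+ (Z=12), Na^+ (Z=11), F^- (Z=9), O^2- (Z=8). The strongest nuclear pull (Si^4+) gives the smallest ion.
Overall: Si^4+ < Al^3+ < Mg^2+ < Na^+ < F^- < O^2-. Mg^2+ has 2 below it and 3 above. Count: 3.

3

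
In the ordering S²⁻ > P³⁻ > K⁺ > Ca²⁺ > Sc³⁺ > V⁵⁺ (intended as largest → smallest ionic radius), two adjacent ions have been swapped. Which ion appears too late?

P³⁻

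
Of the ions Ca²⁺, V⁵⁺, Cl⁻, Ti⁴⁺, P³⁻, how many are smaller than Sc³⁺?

Each ion has 18 electrons. The ranking follows nuclear charge in reverse — greater Z gives a smaller radius. V⁵⁺ (Z=23), Ti⁴⁺ (Z=22), Sc³⁺ (Z=21), Ca²⁺ (Z=20), Cl⁻ (Z=17), P³⁻ (Z=15).
Placing each against Sc³⁺: smaller — V⁵⁺, Ti⁴⁺; larger — Ca²⁺, Cl⁻, P³⁻. Count: 2.

2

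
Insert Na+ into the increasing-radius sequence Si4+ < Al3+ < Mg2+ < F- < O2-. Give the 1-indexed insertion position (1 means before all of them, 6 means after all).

Isoelectronic series (10 e⁻ each). Size is set by nuclear charge: more protons means a smaller ion. Si4+ (Z=14), Al3+ (Z=13), Mg2+ (Z=12), Na+ (Z=11), F- (Z=9), O2- (Z=8).
The complete sequence is Si4+ < Al3+ < Mg2+ < Na+ < F- < O2-. Na+ sits at position 4.

4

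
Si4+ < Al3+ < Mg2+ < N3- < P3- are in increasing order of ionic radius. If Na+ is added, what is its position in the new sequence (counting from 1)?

4

First list Z and electron count for each: Si4+ has 10 e⁻ (Z=14), Al3+ has 10 e⁻ (Z=13), Mg2+ has 10 e⁻ (Z=12), Na+ has 10 e⁻ (Z=11), N3- has 10 e⁻ (Z=7), P3- has 18 e⁻ (Z=15). Si4+ < Al3+ (isoelectronic, higher Z=14 is smaller); Al3+ < Mg2+ (isoelectronic, higher Z=13 is smaller); Mg2+ < Na+ (both 10 e⁻, Z=12>11); Na+ < N3- (both 10 e⁻, Z=11>7); N3- < P3- (same group, 1 shell fewer).
With Na+ included the full order is Si4+ < Al3+ < Mg2+ < Na+ < N3- < P3-, so it takes position 4.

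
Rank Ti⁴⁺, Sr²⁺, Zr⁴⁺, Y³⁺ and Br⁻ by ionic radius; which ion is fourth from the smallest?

Sr²⁺

Tabulating Z and e⁻: Ti⁴⁺ has 18 e⁻ (Z=22), Zr⁴⁺ has 36 e⁻ (Z=40), Y³⁺ has 36 e⁻ (Z=39), Sr²⁺ has 36 e⁻ (Z=38), Br⁻ has 36 e⁻ (Z=35). Ti⁴⁺ < Zr⁴⁺ (same group, 1 shell fewer); Zr⁴⁺ < Y³⁺ (both 36 e⁻, Z=40>39); Y³⁺ < Sr²⁺ (both 36 e⁻, Z=39>38); Sr²⁺ < Br⁻ (isoelectronic, higher Z=38 is smaller).
Full ascending order: Ti⁴⁺ < Zr⁴⁺ < Y³⁺ < Sr²⁺ < Br⁻. Counting from the smallest, position 4 is Sr²⁺.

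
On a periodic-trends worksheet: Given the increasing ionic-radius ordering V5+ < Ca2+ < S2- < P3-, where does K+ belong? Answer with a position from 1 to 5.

3

All of these have 18 electrons (isoelectronic). With the same electron cloud, the ion with the most protons pulls it in tightest. Nuclear charges: V5+ (Z=23), Ca2+ (Z=20), K+ (Z=19), S2- (Z=16), P3- (Z=15). Highest Z is smallest.
Merged order: V5+ < Ca2+ < K+ < S2- < P3- — K+ is number 3.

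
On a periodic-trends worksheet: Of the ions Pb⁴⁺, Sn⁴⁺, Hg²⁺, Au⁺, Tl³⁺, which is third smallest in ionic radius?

Tl³⁺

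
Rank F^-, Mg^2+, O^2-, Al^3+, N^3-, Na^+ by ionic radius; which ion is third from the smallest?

Na^+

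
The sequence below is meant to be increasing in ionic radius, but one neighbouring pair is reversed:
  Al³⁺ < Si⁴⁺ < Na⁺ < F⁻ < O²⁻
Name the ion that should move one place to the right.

Scanning neighbour by neighbour, only Al³⁺/Si⁴⁺ violates a trend: Si⁴⁺ and Al³⁺ share 10 electrons; the higher nuclear charge on Si (Z=14) contracts it more, so Si⁴⁺ < Al³⁺. That makes Al³⁺ the one sitting a position early relative to where it belongs.

Al³⁺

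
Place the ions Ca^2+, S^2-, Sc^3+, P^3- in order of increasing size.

Isoelectronic series (18 e⁻ each). Size is set by nuclear charge: more protons means a smaller ion. Sc^3+ (Z=21), Ca^2+ (Z=20), S^2- (Z=16), P^3- (Z=15).

Sc^3+ < Ca^2+ < S^2- < P^3-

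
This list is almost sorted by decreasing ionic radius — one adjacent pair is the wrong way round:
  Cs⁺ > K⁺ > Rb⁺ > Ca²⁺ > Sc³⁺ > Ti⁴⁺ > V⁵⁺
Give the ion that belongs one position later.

The pair K⁺, Rb⁺ is the wrong way round — K⁺ and Rb⁺ are in one column with the same charge; the lighter period-4 ion has one fewer shell and is smaller. All other adjacent pairs agree with periodic trends, so K⁺ is the misplaced ion.

K⁺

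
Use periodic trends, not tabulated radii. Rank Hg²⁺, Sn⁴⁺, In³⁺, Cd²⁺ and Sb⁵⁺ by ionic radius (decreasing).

Tabulating Z and e⁻: Sb⁵⁺: 46 e⁻, Z=51, Sn⁴⁺: 46 e⁻, Z=50, In³⁺: 46 e⁻, Z=49, Cd²⁺: 46 e⁻, Z=48, Hg²⁺: 78 e⁻, Z=80. Sb⁵⁺ < Sn⁴⁺ (both 46 e⁻, Z=51>50); Sn⁴⁺ < In³⁺ (both 46 e⁻, Z=50>49); In³⁺ < Cd²⁺ (isoelectronic, higher Z=49 is smaller); Cd²⁺ < Hg²⁺ (same group, 1 shell fewer).

Hg²⁺ > Cd²⁺ > In³⁺ > Sn⁴⁺ > Sb⁵⁺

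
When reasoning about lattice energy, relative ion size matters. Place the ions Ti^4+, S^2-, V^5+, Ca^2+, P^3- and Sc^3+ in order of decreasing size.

P^3- > S^2- > Ca^2+ > Sc^3+ > Ti^4+ > V^5+

All of these have 18 electrons (isoelectronic). With the same electron cloud, the ion with the most protons pulls it in tightest. Nuclear charges: V^5+ (Z=23), Ti^4+ (Z=22), Sc^3+ (Z=21), Ca^2+ (Z=20), S^2- (Z=16), P^3- (Z=15). Highest Z is smallest.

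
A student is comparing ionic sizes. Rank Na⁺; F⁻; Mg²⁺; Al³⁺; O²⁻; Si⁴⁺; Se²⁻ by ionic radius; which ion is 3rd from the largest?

F⁻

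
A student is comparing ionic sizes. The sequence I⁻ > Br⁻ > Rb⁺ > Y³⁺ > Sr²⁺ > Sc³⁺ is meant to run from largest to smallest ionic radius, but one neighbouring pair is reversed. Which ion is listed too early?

Y³⁺

Compare adjacent ions: Y³⁺ and Sr²⁺ share 36 electrons; the higher nuclear charge on Y (Z=39) contracts it more, so Y³⁺ < Sr²⁺ — yet in this decreasing list Y³⁺ sits before Sr²⁺. Nothing else is reversed, so Y³⁺ should move one place to the right.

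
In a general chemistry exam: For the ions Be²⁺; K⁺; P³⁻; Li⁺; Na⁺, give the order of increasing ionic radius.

Be²⁺ < Li⁺ < Na⁺ < K⁺ < P³⁻

First list Z and electron count for each: Be²⁺ has 2 e⁻ (Z=4), Li⁺ has 2 e⁻ (Z=3), Na⁺ has 10 e⁻ (Z=11), K⁺ has 18 e⁻ (Z=19), P³⁻ has 18 e⁻ (Z=15). Be²⁺ < Li⁺ (both 2 e⁻, Z=4>3); Li⁺ < Na⁺ (same group, period 2 vs 3); Na⁺ < K⁺ (same group, period 3 vs 4); K⁺ < P³⁻ (both 18 e⁻, Z=19>15).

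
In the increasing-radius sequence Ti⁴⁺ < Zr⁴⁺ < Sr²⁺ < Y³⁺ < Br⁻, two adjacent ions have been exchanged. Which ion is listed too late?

Y³⁺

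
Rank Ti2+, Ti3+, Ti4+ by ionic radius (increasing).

Ti4+ < Ti3+ < Ti2+

These are all Ti ions. Removing more electrons (higher positive charge) pulls the remaining electrons in closer, so Ti4+ is smallest and Ti2+ is largest.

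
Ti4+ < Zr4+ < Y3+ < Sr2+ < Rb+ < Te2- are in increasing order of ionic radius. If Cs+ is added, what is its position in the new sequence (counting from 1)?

First list Z and electron count for each: Ti4+: 18 e⁻, Z=22, Zr4+: 36 e⁻, Z=40, Y3+: 36 e⁻, Z=39, Sr2+: 36 e⁻, Z=38, Rb+: 36 e⁻, Z=37, Cs+: 54 e⁻, Z=55, Te2-: 54 e⁻, Z=52. Ti4+ < Zr4+ (same group, 1 shell fewer); Zr4+ < Y3+ (both 36 e⁻, Z=40>39); Y3+ < Sr2+ (isoelectronic, higher Z=39 is smaller); Sr2+ < Rb+ (isoelectronic, higher Z=38 is smaller); Rb+ < Cs+ (same group, 1 shell fewer); Cs+ < Te2- (both 54 e⁻, Z=55>52).
Merged order: Ti4+ < Zr4+ < Y3+ < Sr2+ < Rb+ < Cs+ < Te2- — Cs+ is number 6.

6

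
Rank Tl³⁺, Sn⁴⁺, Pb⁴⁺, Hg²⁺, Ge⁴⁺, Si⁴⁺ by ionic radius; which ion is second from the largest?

Tl³⁺

Work out protons and electrons: Si⁴⁺: 10 e⁻, Z=14, Ge⁴⁺: 28 e⁻, Z=32, Sn⁴⁺: 46 e⁻, Z=50, Pb⁴⁺: 78 e⁻, Z=82, Tl³⁺: 78 e⁻, Z=81, Hg²⁺: 78 e⁻, Z=80. Si⁴⁺ < Ge⁴⁺ (same group, 1 shell fewer); Ge⁴⁺ < Sn⁴⁺ (same group, period 4 vs 5); Sn⁴⁺ < Pb⁴⁺ (same group, 1 shell fewer); Pb⁴⁺ < Tl³⁺ (both 78 e⁻, Z=82>81); Tl³⁺ < Hg²⁺ (both 78 e⁻, Z=81>80).
Ordering: Si⁴⁺ < Ge⁴⁺ < Sn⁴⁺ < Pb⁴⁺ < Tl³⁺ < Hg²⁺. The second largest is Tl³⁺.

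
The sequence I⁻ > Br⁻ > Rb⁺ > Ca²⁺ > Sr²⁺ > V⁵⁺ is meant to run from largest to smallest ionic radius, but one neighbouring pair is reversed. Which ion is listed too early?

Check each adjacent pair. Ca²⁺ and Sr²⁺ are reversed: same group and charge — period 4 sits above period 5, so Ca²⁺ is smaller. No other neighbouring pair contradicts the periodic trends, so Ca²⁺ is the ion listed too early.

Ca²⁺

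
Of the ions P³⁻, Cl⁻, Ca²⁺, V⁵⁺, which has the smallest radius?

V⁵⁺

These species are isoelectronic with 18 electrons. The only difference is the number of protons: V⁵⁺ (Z=23), Ca²⁺ (Z=20), Cl⁻ (Z=17), P³⁻ (Z=15). The strongest nuclear pull (V⁵⁺) gives the smallest ion.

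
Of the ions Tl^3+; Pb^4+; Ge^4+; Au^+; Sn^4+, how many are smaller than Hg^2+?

Work out protons and electrons: Ge^4+: 28 e⁻, Z=32, Sn^4+: 46 e⁻, Z=50, Pb^4+: 78 e⁻, Z=82, Tl^3+: 78 e⁻, Z=81, Hg^2+: 78 e⁻, Z=80, Au^+: 78 e⁻, Z=79. Ge^4+ < Sn^4+ (same group, period 4 vs 5); Sn^4+ < Pb^4+ (same group, 1 shell fewer); Pb^4+ < Tl^3+ (both 78 e⁻, Z=82>81); Tl^3+ < Hg^2+ (both 78 e⁻, Z=81>80); Hg^2+ < Au^+ (isoelectronic, higher Z=80 is smaller).
Placing each against Hg^2+: smaller — Ge^4+, Sn^4+, Pb^4+, Tl^3+; larger — Au^+. So 4 are smaller.

4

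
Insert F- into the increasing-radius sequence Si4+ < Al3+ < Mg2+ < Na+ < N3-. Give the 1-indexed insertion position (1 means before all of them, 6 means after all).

5

Isoelectronic series (10 e⁻ each). Size is set by nuclear charge: more protons means a smaller ion. Si4+ (Z=14), Al3+ (Z=13), Mg2+ (Z=12), Na+ (Z=11), F- (Z=9), N3- (Z=7).
Putting F- in gives Si4+ < Al3+ < Mg2+ < Na+ < F- < N3-; it lands at slot 5.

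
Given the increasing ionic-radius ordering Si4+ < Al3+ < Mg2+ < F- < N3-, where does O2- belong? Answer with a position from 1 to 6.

5

Each ion has 10 electrons. The ranking follows nuclear charge in reverse — greater Z gives a smaller radius. Si4+ (Z=14), Al3+ (Z=13), Mg2+ (Z=12), F- (Z=9), O2- (Z=8), N3- (Z=7).
Putting O2- in gives Si4+ < Al3+ < Mg2+ < F- < O2- < N3-; it lands at slot 5.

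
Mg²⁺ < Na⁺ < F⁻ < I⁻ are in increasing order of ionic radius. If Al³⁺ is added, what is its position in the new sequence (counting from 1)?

1

First list Z and electron count for each: Al³⁺ (Z=13, 10 e⁻), Mg²⁺ (Z=12, 10 e⁻), Na⁺ (Z=11, 10 e⁻), F⁻ (Z=9, 10 e⁻), I⁻ (Z=53, 54 e⁻). Al³⁺ < Mg²⁺ (isoelectronic, higher Z=13 is smaller); Mg²⁺ < Na⁺ (both 10 e⁻, Z=12>11); Na⁺ < F⁻ (both 10 e⁻, Z=11>9); F⁻ < I⁻ (same group, 3 shells fewer).
Putting Al³⁺ in gives Al³⁺ < Mg²⁺ < Na⁺ < F⁻ < I⁻; it lands at slot 1.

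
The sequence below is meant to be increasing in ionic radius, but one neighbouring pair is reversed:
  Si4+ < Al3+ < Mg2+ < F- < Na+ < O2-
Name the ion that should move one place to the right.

F-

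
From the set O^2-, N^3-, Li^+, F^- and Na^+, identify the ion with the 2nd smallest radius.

Na^+

Li^+ (Z=3, 2 e⁻), Na^+ (Z=11, 10 e⁻), F^- (Z=9, 10 e⁻), O^2- (Z=8, 10 e⁻), N^3- (Z=7, 10 e⁻). Li^+ < Na^+ (same group, period 2 vs 3); Na^+ < F^- (isoelectronic, higher Z=11 is smaller); F^- < O^2- (isoelectronic, higher Z=9 is smaller); O^2- < N^3- (both 10 e⁻, Z=8>7).
Full ascending order: Li^+ < Na^+ < F^- < O^2- < N^3-. Counting from the smallest, position 2 is Na^+.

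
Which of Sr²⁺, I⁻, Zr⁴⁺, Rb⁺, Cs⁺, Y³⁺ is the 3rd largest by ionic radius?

Rb⁺

Electron counts and nuclear charges: Zr⁴⁺: 36 e⁻, Z=40, Y³⁺: 36 e⁻, Z=39, Sr²⁺: 36 e⁻, Z=38, Rb⁺: 36 e⁻, Z=37, Cs⁺: 54 e⁻, Z=55, I⁻: 54 e⁻, Z=53. Zr⁴⁺ < Y³⁺ (isoelectronic, higher Z=40 is smaller); Y³⁺ < Sr²⁺ (both 36 e⁻, Z=39>38); Sr²⁺ < Rb⁺ (both 36 e⁻, Z=38>37); Rb⁺ < Cs⁺ (same group, 1 shell fewer); Cs⁺ < I⁻ (both 54 e⁻, Z=55>53).
That gives Zr⁴⁺ < Y³⁺ < Sr²⁺ < Rb⁺ < Cs⁺ < I⁻. From the largest end, number 3 is Rb⁺.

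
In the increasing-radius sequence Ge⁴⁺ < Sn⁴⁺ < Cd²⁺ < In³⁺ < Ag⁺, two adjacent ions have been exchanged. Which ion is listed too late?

In³⁺

Compare adjacent ions: both have 46 electrons but Z(In)=49 > Z(Cd)=48, so In³⁺ should be the smaller of the two — yet in this increasing list Cd²⁺ sits before In³⁺. Nothing else is reversed, so In³⁺ should move one place to the left.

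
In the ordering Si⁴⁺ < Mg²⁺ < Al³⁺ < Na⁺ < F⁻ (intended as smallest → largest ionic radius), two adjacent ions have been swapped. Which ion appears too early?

Mg²⁺

The pair Mg²⁺, Al³⁺ is the wrong way round — both have 10 electrons but Z(Al)=13 > Z(Mg)=12, so Al³⁺ should be the smaller of the two. All other adjacent pairs agree with periodic trends, so Mg²⁺ is the misplaced ion.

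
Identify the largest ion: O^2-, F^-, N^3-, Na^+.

N^3-

These species are isoelectronic with 10 electrons. The only difference is the number of protons: Na^+ (Z=11), F^- (Z=9), O^2- (Z=8), N^3- (Z=7). The strongest nuclear pull (Na^+) gives the smallest ion.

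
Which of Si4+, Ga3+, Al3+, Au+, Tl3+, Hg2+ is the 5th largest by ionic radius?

Al3+

First list Z and electron count for each: Si4+: 10 e⁻, Z=14, Al3+: 10 e⁻, Z=13, Ga3+: 28 e⁻, Z=31, Tl3+: 78 e⁻, Z=81, Hg2+: 78 e⁻, Z=80, Au+: 78 e⁻, Z=79. Si4+ < Al3+ (both 10 e⁻, Z=14>13); Al3+ < Ga3+ (same group, 1 shell fewer); Ga3+ < Tl3+ (same group, 2 shells fewer); Tl3+ < Hg2+ (isoelectronic, higher Z=81 is smaller); Hg2+ < Au+ (isoelectronic, higher Z=80 is smaller).
Full ascending order: Si4+ < Al3+ < Ga3+ < Tl3+ < Hg2+ < Au+. Counting from the largest, position 5 is Al3+.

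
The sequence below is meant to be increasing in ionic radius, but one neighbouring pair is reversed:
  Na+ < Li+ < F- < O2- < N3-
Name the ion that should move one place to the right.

Check each adjacent pair. Na+ and Li+ are reversed: both in group 1 with the same charge; Li+ (period 2) has the smaller radius. No other neighbouring pair contradicts the periodic trends, so Na+ is the ion listed too early.

Na+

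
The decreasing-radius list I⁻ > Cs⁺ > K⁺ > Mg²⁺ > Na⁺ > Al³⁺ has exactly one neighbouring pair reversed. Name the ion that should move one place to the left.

Scanning neighbour by neighbour, only Mg²⁺/Na⁺ violates a trend: they are isoelectronic (10 e⁻) and Mg has more protons than Na (12 vs 11), making Mg²⁺ smaller. That makes Na⁺ the one sitting a position late relative to where it belongs.

Na⁺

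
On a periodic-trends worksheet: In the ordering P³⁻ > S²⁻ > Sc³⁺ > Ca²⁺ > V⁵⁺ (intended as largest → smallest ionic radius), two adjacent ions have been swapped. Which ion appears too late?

Compare adjacent ions: both have 18 electrons but Z(Sc)=21 > Z(Ca)=20, so Sc³⁺ should be the smaller of the two — yet in this decreasing list Sc³⁺ sits before Ca²⁺. Nothing else is reversed, so Ca²⁺ should move one place to the left.

Ca²⁺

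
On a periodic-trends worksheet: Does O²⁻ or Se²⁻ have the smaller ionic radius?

O²⁻

These ions sit in one column with identical charge. Each step down the periodic table adds a principal shell, increasing the radius.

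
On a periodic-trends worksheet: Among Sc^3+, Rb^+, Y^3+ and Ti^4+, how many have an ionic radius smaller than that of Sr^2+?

3

Electron counts and nuclear charges: Ti^4+ has 18 e⁻ (Z=22), Sc^3+ has 18 e⁻ (Z=21), Y^3+ has 36 e⁻ (Z=39), Sr^2+ has 36 e⁻ (Z=38), Rb^+ has 36 e⁻ (Z=37). Ti^4+ < Sc^3+ (both 18 e⁻, Z=22>21); Sc^3+ < Y^3+ (same group, period 4 vs 5); Y^3+ < Sr^2+ (both 36 e⁻, Z=39>38); Sr^2+ < Rb^+ (isoelectronic, higher Z=38 is smaller).
Ordering all of them (including Sr^2+) by radius gives Ti^4+ < Sc^3+ < Y^3+ < Sr^2+ < Rb^+. Count: 3.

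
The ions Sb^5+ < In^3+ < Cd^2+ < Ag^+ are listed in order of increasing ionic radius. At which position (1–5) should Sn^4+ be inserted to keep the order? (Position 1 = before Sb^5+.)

Isoelectronic series (46 e⁻ each). Size is set by nuclear charge: more protons means a smaller ion. Sb^5+ (Z=51), Sn^4+ (Z=50), In^3+ (Z=49), Cd^2+ (Z=48), Ag^+ (Z=47).
Merged order: Sb^5+ < Sn^4+ < In^3+ < Cd^2+ < Ag^+ — Sn^4+ is number 2.

2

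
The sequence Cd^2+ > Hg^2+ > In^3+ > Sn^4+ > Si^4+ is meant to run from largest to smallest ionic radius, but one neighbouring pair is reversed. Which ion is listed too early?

Cd^2+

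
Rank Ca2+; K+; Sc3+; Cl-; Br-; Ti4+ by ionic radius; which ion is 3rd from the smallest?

Ca2+

Electron counts and nuclear charges: Ti4+: 18 e⁻, Z=22, Sc3+: 18 e⁻, Z=21, Ca2+: 18 e⁻, Z=20, K+: 18 e⁻, Z=19, Cl-: 18 e⁻, Z=17, Br-: 36 e⁻, Z=35. Ti4+ < Sc3+ (isoelectronic, higher Z=22 is smaller); Sc3+ < Ca2+ (isoelectronic, higher Z=21 is smaller); Ca2+ < K+ (both 18 e⁻, Z=20>19); K+ < Cl- (isoelectronic, higher Z=19 is smaller); Cl- < Br- (same group, period 3 vs 4).
Ordering: Ti4+ < Sc3+ < Ca2+ < K+ < Cl- < Br-. The 3rd smallest is Ca2+.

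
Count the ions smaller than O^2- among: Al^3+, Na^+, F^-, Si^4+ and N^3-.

These species are isoelectronic with 10 electrons. The only difference is the number of protons: Si^4+ (Z=14), Al^3+ (Z=13), Na^+ (Z=11), F^- (Z=9), O^2- (Z=8), N^3- (Z=7). The strongest nuclear pull (Si^4+) gives the smallest ion.
Placing each against O^2-: smaller — Si^4+, Al^3+, Na^+, F^-; larger — N^3-. So 4 are smaller.

4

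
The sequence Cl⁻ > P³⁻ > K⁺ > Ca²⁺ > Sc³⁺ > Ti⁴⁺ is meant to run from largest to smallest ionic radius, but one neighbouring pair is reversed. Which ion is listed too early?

Cl⁻

Scanning neighbour by neighbour, only Cl⁻/P³⁻ violates a trend: Cl⁻ and P³⁻ share 18 electrons; the higher nuclear charge on Cl (Z=17) contracts it more, so Cl⁻ < P³⁻. That makes Cl⁻ the one sitting a position early relative to where it belongs.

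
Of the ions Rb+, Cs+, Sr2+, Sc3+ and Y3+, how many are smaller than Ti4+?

0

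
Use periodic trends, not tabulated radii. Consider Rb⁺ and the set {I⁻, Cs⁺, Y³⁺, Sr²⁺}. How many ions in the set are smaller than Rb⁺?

Tabulating Z and e⁻: Y³⁺: 36 e⁻, Z=39, Sr²⁺: 36 e⁻, Z=38, Rb⁺: 36 e⁻, Z=37, Cs⁺: 54 e⁻, Z=55, I⁻: 54 e⁻, Z=53. Y³⁺ < Sr²⁺ (isoelectronic, higher Z=39 is smaller); Sr²⁺ < Rb⁺ (both 36 e⁻, Z=38>37); Rb⁺ < Cs⁺ (same group, period 5 vs 6); Cs⁺ < I⁻ (both 54 e⁻, Z=55>53).
Ordering all of them (including Rb⁺) by radius gives Y³⁺ < Sr²⁺ < Rb⁺ < Cs⁺ < I⁻. Count: 2.

2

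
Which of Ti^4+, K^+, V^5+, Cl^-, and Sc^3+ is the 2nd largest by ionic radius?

Each ion has 18 electrons. The ranking follows nuclear charge in reverse — greater Z gives a smaller radius. V^5+ (Z=23), Ti^4+ (Z=22), Sc^3+ (Z=21), K^+ (Z=19), Cl^- (Z=17).
That gives V^5+ < Ti^4+ < Sc^3+ < K^+ < Cl^-. From the largest end, number 2 is K^+.

K^+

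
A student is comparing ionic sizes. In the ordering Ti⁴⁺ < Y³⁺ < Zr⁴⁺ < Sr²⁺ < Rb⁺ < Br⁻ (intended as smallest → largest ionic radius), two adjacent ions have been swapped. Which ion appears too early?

Y³⁺

The pair Y³⁺, Zr⁴⁺ is the wrong way round — they are isoelectronic (36 e⁻) and Zr has more protons than Y (40 vs 39), making Zr⁴⁺ smaller. All other adjacent pairs agree with periodic trends, so Y³⁺ is the misplaced ion.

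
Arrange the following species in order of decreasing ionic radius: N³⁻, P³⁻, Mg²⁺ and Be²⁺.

P³⁻ > N³⁻ > Mg²⁺ > Be²⁺

Be²⁺: 2 e⁻, Z=4, Mg²⁺: 10 e⁻, Z=12, N³⁻: 10 e⁻, Z=7, P³⁻: 18 e⁻, Z=15. Be²⁺ < Mg²⁺ (same group, period 2 vs 3); Mg²⁺ < N³⁻ (both 10 e⁻, Z=12>7); N³⁻ < P³⁻ (same group, 1 shell fewer).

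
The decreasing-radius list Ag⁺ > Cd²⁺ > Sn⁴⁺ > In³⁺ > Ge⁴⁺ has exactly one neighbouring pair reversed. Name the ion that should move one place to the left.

In³⁺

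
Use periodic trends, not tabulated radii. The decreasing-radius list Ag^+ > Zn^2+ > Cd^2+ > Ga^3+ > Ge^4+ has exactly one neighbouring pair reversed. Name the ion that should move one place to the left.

Compare adjacent ions: both in group 12 with the same charge; Zn^2+ (period 4) has the smaller radius — yet in this decreasing list Zn^2+ sits before Cd^2+. Nothing else is reversed, so Cd^2+ should move one place to the left.

Cd^2+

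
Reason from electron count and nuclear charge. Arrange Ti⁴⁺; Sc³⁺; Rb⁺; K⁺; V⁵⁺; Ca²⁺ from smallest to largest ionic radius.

Electron counts and nuclear charges: V⁵⁺: 18 e⁻, Z=23, Ti⁴⁺: 18 e⁻, Z=22, Sc³⁺: 18 e⁻, Z=21, Ca²⁺: 18 e⁻, Z=20, K⁺: 18 e⁻, Z=19, Rb⁺: 36 e⁻, Z=37. V⁵⁺ < Ti⁴⁺ (isoelectronic, higher Z=23 is smaller); Ti⁴⁺ < Sc³⁺ (both 18 e⁻, Z=22>21); Sc³⁺ < Ca²⁺ (both 18 e⁻, Z=21>20); Ca²⁺ < K⁺ (both 18 e⁻, Z=20>19); K⁺ < Rb⁺ (same group, 1 shell fewer).

V⁵⁺ < Ti⁴⁺ < Sc³⁺ < Ca²⁺ < K⁺ < Rb⁺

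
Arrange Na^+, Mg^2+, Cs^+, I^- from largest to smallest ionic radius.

I^- > Cs^+ > Na^+ > Mg^2+

Work out protons and electrons: Mg^2+ has 10 e⁻ (Z=12), Na^+ has 10 e⁻ (Z=11), Cs^+ has 54 e⁻ (Z=55), I^- has 54 e⁻ (Z=53). Mg^2+ < Na^+ (isoelectronic, higher Z=12 is smaller); Na^+ < Cs^+ (same group, period 3 vs 6); Cs^+ < I^- (isoelectronic, higher Z=55 is smaller).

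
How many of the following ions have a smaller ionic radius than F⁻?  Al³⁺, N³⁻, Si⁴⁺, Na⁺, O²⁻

Isoelectronic series (10 e⁻ each). Size is set by nuclear charge: more protons means a smaller ion. Si⁴⁺ (Z=14), Al³⁺ (Z=13), Na⁺ (Z=11), F⁻ (Z=9), O²⁻ (Z=8), N³⁻ (Z=7).
Ordering all of them (including F⁻) by radius gives Si⁴⁺ < Al³⁺ < Na⁺ < F⁻ < O²⁻ < N³⁻. So 3 are smaller.

3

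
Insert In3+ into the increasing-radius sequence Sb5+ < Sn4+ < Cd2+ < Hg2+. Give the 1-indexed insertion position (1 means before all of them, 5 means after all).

3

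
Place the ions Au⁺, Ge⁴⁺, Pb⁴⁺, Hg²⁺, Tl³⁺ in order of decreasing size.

Ge⁴⁺ (Z=32, 28 e⁻), Pb⁴⁺ (Z=82, 78 e⁻), Tl³⁺ (Z=81, 78 e⁻), Hg²⁺ (Z=80, 78 e⁻), Au⁺ (Z=79, 78 e⁻). Ge⁴⁺ < Pb⁴⁺ (same group, 2 shells fewer); Pb⁴⁺ < Tl³⁺ (both 78 e⁻, Z=82>81); Tl³⁺ < Hg²⁺ (both 78 e⁻, Z=81>80); Hg²⁺ < Au⁺ (isoelectronic, higher Z=80 is smaller).

Au⁺ > Hg²⁺ > Tl³⁺ > Pb⁴⁺ > Ge⁴⁺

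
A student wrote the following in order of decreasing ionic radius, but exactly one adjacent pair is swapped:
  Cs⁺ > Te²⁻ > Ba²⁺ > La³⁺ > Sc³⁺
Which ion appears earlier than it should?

Cs⁺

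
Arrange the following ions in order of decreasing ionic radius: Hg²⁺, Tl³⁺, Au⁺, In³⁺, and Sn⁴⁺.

Sn⁴⁺ (Z=50, 46 e⁻), In³⁺ (Z=49, 46 e⁻), Tl³⁺ (Z=81, 78 e⁻), Hg²⁺ (Z=80, 78 e⁻), Au⁺ (Z=79, 78 e⁻). Sn⁴⁺ < In³⁺ (isoelectronic, higher Z=50 is smaller); In³⁺ < Tl³⁺ (same group, period 5 vs 6); Tl³⁺ < Hg²⁺ (isoelectronic, higher Z=81 is smaller); Hg²⁺ < Au⁺ (both 78 e⁻, Z=80>79).

Au⁺ > Hg²⁺ > Tl³⁺ > In³⁺ > Sn⁴⁺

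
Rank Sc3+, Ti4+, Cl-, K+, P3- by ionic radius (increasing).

Ti4+ < Sc3+ < K+ < Cl- < P3-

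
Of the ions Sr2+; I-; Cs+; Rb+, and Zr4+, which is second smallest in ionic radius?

Sr2+

Work out protons and electrons: Zr4+: 36 e⁻, Z=40, Sr2+: 36 e⁻, Z=38, Rb+: 36 e⁻, Z=37, Cs+: 54 e⁻, Z=55, I-: 54 e⁻, Z=53. Zr4+ < Sr2+ (isoelectronic, higher Z=40 is smaller); Sr2+ < Rb+ (isoelectronic, higher Z=38 is smaller); Rb+ < Cs+ (same group, 1 shell fewer); Cs+ < I- (isoelectronic, higher Z=55 is smaller).
So the order is Zr4+ < Sr2+ < Rb+ < Cs+ < I-; the 2nd-smallest ion is Sr2+.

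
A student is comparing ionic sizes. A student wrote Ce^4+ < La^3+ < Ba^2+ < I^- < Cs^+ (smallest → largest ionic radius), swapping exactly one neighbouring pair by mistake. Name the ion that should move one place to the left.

Scanning neighbour by neighbour, only I^-/Cs^+ violates a trend: both have 54 electrons but Z(Cs)=55 > Z(I)=53, so Cs^+ should be the smaller of the two. That makes Cs^+ the one sitting a position late relative to where it belongs.

Cs^+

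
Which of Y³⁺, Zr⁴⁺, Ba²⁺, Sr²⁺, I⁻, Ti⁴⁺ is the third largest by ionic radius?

Sr²⁺

Ti⁴⁺ (Z=22, 18 e⁻), Zr⁴⁺ (Z=40, 36 e⁻), Y³⁺ (Z=39, 36 e⁻), Sr²⁺ (Z=38, 36 e⁻), Ba²⁺ (Z=56, 54 e⁻), I⁻ (Z=53, 54 e⁻). Ti⁴⁺ < Zr⁴⁺ (same group, 1 shell fewer); Zr⁴⁺ < Y³⁺ (isoelectronic, higher Z=40 is smaller); Y³⁺ < Sr²⁺ (both 36 e⁻, Z=39>38); Sr²⁺ < Ba²⁺ (same group, period 5 vs 6); Ba²⁺ < I⁻ (both 54 e⁻, Z=56>53).
That gives Ti⁴⁺ < Zr⁴⁺ < Y³⁺ < Sr²⁺ < Ba²⁺ < I⁻. From the largest end, number 3 is Sr²⁺.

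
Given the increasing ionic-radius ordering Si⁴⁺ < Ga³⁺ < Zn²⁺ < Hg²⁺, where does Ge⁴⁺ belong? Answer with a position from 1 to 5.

Electron counts and nuclear charges: Si⁴⁺ has 10 e⁻ (Z=14), Ge⁴⁺ has 28 e⁻ (Z=32), Ga³⁺ has 28 e⁻ (Z=31), Zn²⁺ has 28 e⁻ (Z=30), Hg²⁺ has 78 e⁻ (Z=80). Si⁴⁺ < Ge⁴⁺ (same group, period 3 vs 4); Ge⁴⁺ < Ga³⁺ (both 28 e⁻, Z=32>31); Ga³⁺ < Zn²⁺ (isoelectronic, higher Z=31 is smaller); Zn²⁺ < Hg²⁺ (same group, period 4 vs 6).
With Ge⁴⁺ included the full order is Si⁴⁺ < Ge⁴⁺ < Ga³⁺ < Zn²⁺ < Hg²⁺, so it takes position 2.

2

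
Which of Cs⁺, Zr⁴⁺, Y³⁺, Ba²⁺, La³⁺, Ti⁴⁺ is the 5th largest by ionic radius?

Zr⁴⁺

Tabulating Z and e⁻: Ti⁴⁺ (Z=22, 18 e⁻), Zr⁴⁺ (Z=40, 36 e⁻), Y³⁺ (Z=39, 36 e⁻), La³⁺ (Z=57, 54 e⁻), Ba²⁺ (Z=56, 54 e⁻), Cs⁺ (Z=55, 54 e⁻). Ti⁴⁺ < Zr⁴⁺ (same group, period 4 vs 5); Zr⁴⁺ < Y³⁺ (both 36 e⁻, Z=40>39); Y³⁺ < La³⁺ (same group, 1 shell fewer); La³⁺ < Ba²⁺ (both 54 e⁻, Z=57>56); Ba²⁺ < Cs⁺ (isoelectronic, higher Z=56 is smaller).
Ordering: Ti⁴⁺ < Zr⁴⁺ < Y³⁺ < La³⁺ < Ba²⁺ < Cs⁺. The 5th largest is Zr⁴⁺.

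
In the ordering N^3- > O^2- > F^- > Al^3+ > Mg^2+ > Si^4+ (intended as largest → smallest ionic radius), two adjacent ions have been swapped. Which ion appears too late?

Check each adjacent pair. Al^3+ and Mg^2+ are reversed: Al^3+ and Mg^2+ share 10 electrons; the higher nuclear charge on Al (Z=13) contracts it more, so Al^3+ < Mg^2+. No other neighbouring pair contradicts the periodic trends, so Mg^2+ is the ion listed too late.

Mg^2+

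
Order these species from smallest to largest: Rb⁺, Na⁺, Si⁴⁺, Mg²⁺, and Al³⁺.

Si⁴⁺ < Al³⁺ < Mg²⁺ < Na⁺ < Rb⁺

First list Z and electron count for each: Si⁴⁺: 10 e⁻, Z=14, Al³⁺: 10 e⁻, Z=13, Mg²⁺: 10 e⁻, Z=12, Na⁺: 10 e⁻, Z=11, Rb⁺: 36 e⁻, Z=37. Si⁴⁺ < Al³⁺ (isoelectronic, higher Z=14 is smaller); Al³⁺ < Mg²⁺ (both 10 e⁻, Z=13>12); Mg²⁺ < Na⁺ (both 10 e⁻, Z=12>11); Na⁺ < Rb⁺ (same group, period 3 vs 5).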